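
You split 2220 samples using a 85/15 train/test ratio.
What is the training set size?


Test set = 2220 * 15% = 333. Training set = 2220 - 333 = 1887.

1887


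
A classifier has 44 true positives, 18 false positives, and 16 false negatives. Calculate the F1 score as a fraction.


Precision = 44/62 = 22/31. Recall = 44/60 = 11/15. F1 = 2*P*R/(P+R) = 44/61.

44/61


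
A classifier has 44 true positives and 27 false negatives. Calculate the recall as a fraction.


Recall = TP / (TP + FN) = 44 / 71 = 44/71.

44/71


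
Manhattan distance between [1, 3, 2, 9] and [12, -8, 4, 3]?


d = sum of absolute differences: |1-12|=11 + |3--8|=11 + |2-4|=2 + |9-3|=6 = 30.

30


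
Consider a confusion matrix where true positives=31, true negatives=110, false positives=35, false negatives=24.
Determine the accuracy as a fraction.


Accuracy = (TP + TN) / (TP + TN + FP + FN) = (31 + 110) / 200 = 141/200.

141/200


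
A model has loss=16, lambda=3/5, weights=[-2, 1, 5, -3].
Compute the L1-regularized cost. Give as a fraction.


L1 norm = sum(|w|) = 11. J = 16 + 3/5 * 11 = 113/5.

113/5


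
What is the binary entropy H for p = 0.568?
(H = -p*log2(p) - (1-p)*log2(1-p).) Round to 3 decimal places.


H = -0.568*log2(0.568) - 0.432*log2(0.432) = 0.987.

0.987


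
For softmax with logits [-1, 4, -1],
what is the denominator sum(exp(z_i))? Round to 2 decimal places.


Denom = e^-1=0.3679 + e^4=54.5982 + e^-1=0.3679. Sum = 55.3340, which rounds to 55.33.

55.33


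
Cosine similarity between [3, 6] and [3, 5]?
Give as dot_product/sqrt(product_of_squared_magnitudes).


dot = 39. |a|^2 = 45, |b|^2 = 34. cos = 39/sqrt(1530).

39/sqrt(1530)


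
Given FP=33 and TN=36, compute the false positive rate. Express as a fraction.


FPR = FP / (FP + TN) = 33 / 69 = 11/23.

11/23


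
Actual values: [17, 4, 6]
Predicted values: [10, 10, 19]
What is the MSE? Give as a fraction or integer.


MSE = (1/3) * ((17-10)^2=49 + (4-10)^2=36 + (6-19)^2=169). Sum = 254. MSE = 254/3.

254/3


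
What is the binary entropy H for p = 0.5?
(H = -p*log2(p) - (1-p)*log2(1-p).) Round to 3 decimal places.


H = -0.5*log2(0.5) - 0.5*log2(0.5) = 1.000.

1.000


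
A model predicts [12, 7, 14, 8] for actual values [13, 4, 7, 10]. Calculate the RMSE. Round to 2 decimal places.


MSE = 15.7500. RMSE = sqrt(15.7500) = 3.97.

3.97


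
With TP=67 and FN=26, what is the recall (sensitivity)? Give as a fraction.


Recall = TP / (TP + FN) = 67 / 93 = 67/93.

67/93


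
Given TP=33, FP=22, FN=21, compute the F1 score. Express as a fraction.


Precision = 33/55 = 3/5. Recall = 33/54 = 11/18. F1 = 2*P*R/(P+R) = 66/109.

66/109


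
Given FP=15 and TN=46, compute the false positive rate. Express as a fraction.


FPR = FP / (FP + TN) = 15 / 61 = 15/61.

15/61


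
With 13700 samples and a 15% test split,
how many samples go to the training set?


Test set = 13700 * 15% = 2055. Training set = 13700 - 2055 = 11645.

11645


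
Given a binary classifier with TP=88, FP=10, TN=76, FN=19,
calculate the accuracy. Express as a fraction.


Accuracy = (TP + TN) / (TP + TN + FP + FN) = (88 + 76) / 193 = 164/193.

164/193


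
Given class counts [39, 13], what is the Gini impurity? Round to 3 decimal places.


Total = 52. Proportions: 39/52, 13/52. sum(p_i^2) = 0.6250. Gini = 1 - 0.6250 = 0.3750, which rounds to 0.375.

0.375


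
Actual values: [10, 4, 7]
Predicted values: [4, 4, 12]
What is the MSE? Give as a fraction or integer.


MSE = (1/3) * ((10-4)^2=36 + (4-4)^2=0 + (7-12)^2=25). Sum = 61. MSE = 61/3.

61/3


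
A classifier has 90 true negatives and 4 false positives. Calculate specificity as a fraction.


Specificity = TN / (TN + FP) = 90 / 94 = 45/47.

45/47


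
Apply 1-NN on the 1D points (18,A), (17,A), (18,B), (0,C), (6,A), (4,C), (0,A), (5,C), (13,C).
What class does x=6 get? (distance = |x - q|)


Distances: |18-6|=12, |17-6|=11, |18-6|=12, |0-6|=6, |6-6|=0, |4-6|=2, |0-6|=6, |5-6|=1, |13-6|=7. 1 nearest: (6,A). Counts: {'A': 1}. Majority class: A.

A


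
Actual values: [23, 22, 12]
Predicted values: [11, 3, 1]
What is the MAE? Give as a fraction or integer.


MAE = (1/3) * (|23-11|=12 + |22-3|=19 + |12-1|=11). Sum = 42. MAE = 14.

14


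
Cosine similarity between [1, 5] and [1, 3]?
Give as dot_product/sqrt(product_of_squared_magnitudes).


dot = 16. |a|^2 = 26, |b|^2 = 10. cos = 16/sqrt(260).

16/sqrt(260)


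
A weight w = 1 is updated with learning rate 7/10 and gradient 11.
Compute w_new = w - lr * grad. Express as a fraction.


w_new = 1 - 7/10 * 11 = 1 - 77/10 = -67/10.

-67/10


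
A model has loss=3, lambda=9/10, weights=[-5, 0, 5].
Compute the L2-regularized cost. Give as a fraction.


L2 sq norm = sum(w^2) = 50. J = 3 + 9/10 * 50 = 48.

48


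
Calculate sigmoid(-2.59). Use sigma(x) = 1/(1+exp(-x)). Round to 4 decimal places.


sigma(-2.59) = 1/(1+e^(2.59)) = 1/(1+13.329772) = 1/14.329772 = 0.0698.

0.0698


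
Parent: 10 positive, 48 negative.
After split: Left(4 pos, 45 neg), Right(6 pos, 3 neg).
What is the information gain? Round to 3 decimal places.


H(parent) = 0.6632. H(left) = 0.4079, H(right) = 0.9183. Weighted = (49/58)*0.4079 + (9/58)*0.9183 = 0.4871. IG = 0.6632 - 0.4871 = 0.1761, which rounds to 0.176.

0.176


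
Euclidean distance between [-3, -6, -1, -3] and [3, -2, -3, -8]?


d = sqrt(sum of squared differences). (-3-3)^2=36, (-6--2)^2=16, (-1--3)^2=4, (-3--8)^2=25. Sum = 81.

9


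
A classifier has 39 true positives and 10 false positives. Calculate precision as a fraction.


Precision = TP / (TP + FP) = 39 / 49 = 39/49.

39/49


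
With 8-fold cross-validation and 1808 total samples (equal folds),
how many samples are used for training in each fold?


Each validation fold has 1808/8 = 226 samples. Training set = 1808 - 226 = 1582.

1582


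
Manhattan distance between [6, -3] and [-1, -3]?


d = sum of absolute differences: |6--1|=7 + |-3--3|=0 = 7.

7


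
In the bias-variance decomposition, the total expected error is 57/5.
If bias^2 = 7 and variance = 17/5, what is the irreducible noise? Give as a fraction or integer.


Total error = bias^2 + variance + irreducible noise. So irreducible noise = 57/5 - 7 - 17/5 = 1.

1


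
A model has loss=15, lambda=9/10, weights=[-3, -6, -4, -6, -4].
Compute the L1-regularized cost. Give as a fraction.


L1 norm = sum(|w|) = 23. J = 15 + 9/10 * 23 = 357/10.

357/10


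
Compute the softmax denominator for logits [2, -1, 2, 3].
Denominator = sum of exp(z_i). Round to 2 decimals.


Denom = e^2=7.3891 + e^-1=0.3679 + e^2=7.3891 + e^3=20.0855. Sum = 35.2316, which rounds to 35.23.

35.23


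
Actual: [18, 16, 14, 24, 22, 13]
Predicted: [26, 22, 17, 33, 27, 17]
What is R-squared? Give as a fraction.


Mean(y) = 107/6. SS_res = 231. SS_tot = 581/6. R^2 = 1 - 231/(581/6) = -115/83.

-115/83


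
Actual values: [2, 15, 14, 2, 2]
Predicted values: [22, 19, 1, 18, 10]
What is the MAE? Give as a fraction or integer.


MAE = (1/5) * (|2-22|=20 + |15-19|=4 + |14-1|=13 + |2-18|=16 + |2-10|=8). Sum = 61. MAE = 61/5.

61/5


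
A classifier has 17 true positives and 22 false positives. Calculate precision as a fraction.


Precision = TP / (TP + FP) = 17 / 39 = 17/39.

17/39


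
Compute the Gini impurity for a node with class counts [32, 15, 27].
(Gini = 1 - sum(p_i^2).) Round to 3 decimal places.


Total = 74. Proportions: 32/74, 15/74, 27/74. sum(p_i^2) = 0.3612. Gini = 1 - 0.3612 = 0.6388, which rounds to 0.639.

0.639


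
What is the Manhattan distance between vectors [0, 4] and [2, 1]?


d = sum of absolute differences: |0-2|=2 + |4-1|=3 = 5.

5


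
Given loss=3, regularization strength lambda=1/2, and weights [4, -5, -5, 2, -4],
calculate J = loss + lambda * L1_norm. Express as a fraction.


L1 norm = sum(|w|) = 20. J = 3 + 1/2 * 20 = 13.

13


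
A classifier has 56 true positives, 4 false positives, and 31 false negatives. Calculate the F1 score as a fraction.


Precision = 56/60 = 14/15. Recall = 56/87 = 56/87. F1 = 2*P*R/(P+R) = 16/21.

16/21


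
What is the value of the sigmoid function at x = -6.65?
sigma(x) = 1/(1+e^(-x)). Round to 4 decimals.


sigma(-6.65) = 1/(1+e^(6.65)) = 1/(1+772.784326) = 1/773.784326 = 0.0013.

0.0013


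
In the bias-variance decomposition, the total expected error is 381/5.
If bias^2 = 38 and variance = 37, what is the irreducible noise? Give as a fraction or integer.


Total error = bias^2 + variance + irreducible noise. So irreducible noise = 381/5 - 38 - 37 = 6/5.

6/5


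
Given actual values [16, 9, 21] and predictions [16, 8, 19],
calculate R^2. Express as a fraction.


Mean(y) = 46/3. SS_res = 5. SS_tot = 218/3. R^2 = 1 - 5/(218/3) = 203/218.

203/218


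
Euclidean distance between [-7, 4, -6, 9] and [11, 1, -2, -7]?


d = sqrt(sum of squared differences). (-7-11)^2=324, (4-1)^2=9, (-6--2)^2=16, (9--7)^2=256. Sum = 605.

sqrt(605)


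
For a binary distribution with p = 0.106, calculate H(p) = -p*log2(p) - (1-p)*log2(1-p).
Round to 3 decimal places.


H = -0.106*log2(0.106) - 0.894*log2(0.894) = 0.488.

0.488


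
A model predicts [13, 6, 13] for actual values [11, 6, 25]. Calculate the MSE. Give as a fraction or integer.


MSE = (1/3) * ((11-13)^2=4 + (6-6)^2=0 + (25-13)^2=144). Sum = 148. MSE = 148/3.

148/3


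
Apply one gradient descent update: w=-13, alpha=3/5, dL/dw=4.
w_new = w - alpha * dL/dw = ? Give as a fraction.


w_new = -13 - 3/5 * 4 = -13 - 12/5 = -77/5.

-77/5


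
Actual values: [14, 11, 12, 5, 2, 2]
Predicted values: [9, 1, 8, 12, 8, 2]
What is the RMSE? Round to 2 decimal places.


MSE = 37.6667. RMSE = sqrt(37.6667) = 6.14.

6.14


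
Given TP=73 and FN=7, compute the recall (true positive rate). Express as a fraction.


Recall = TP / (TP + FN) = 73 / 80 = 73/80.

73/80


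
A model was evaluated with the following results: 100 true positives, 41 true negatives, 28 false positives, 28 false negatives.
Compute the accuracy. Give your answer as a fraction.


Accuracy = (TP + TN) / (TP + TN + FP + FN) = (100 + 41) / 197 = 141/197.

141/197


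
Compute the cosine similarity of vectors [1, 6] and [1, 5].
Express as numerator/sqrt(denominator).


dot = 31. |a|^2 = 37, |b|^2 = 26. cos = 31/sqrt(962).

31/sqrt(962)


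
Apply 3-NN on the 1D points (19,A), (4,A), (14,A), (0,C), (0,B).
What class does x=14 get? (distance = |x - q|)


Distances: |19-14|=5, |4-14|=10, |14-14|=0, |0-14|=14, |0-14|=14. 3 nearest: (14,A), (19,A), (4,A). Counts: {'A': 3}. Majority class: A.

A


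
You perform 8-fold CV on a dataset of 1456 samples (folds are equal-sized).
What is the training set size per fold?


Each validation fold has 1456/8 = 182 samples. Training set = 1456 - 182 = 1274.

1274


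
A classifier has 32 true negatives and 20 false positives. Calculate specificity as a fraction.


Specificity = TN / (TN + FP) = 32 / 52 = 8/13.

8/13


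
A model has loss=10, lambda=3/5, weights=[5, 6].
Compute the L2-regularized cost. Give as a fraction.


L2 sq norm = sum(w^2) = 61. J = 10 + 3/5 * 61 = 233/5.

233/5


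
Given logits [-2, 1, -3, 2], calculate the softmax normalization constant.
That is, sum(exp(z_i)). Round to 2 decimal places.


Denom = e^-2=0.1353 + e^1=2.7183 + e^-3=0.0498 + e^2=7.3891. Sum = 10.2925, which rounds to 10.29.

10.29


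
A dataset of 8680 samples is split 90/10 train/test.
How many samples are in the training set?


Test set = 8680 * 10% = 868. Training set = 8680 - 868 = 7812.

7812


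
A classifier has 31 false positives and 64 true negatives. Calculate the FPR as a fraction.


FPR = FP / (FP + TN) = 31 / 95 = 31/95.

31/95


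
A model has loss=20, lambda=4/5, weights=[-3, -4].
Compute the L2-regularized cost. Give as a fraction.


L2 sq norm = sum(w^2) = 25. J = 20 + 4/5 * 25 = 40.

40


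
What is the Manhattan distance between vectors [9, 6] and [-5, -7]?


d = sum of absolute differences: |9--5|=14 + |6--7|=13 = 27.

27


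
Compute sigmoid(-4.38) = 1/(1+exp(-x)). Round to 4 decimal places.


sigma(-4.38) = 1/(1+e^(4.38)) = 1/(1+79.838033) = 1/80.838033 = 0.0124.

0.0124


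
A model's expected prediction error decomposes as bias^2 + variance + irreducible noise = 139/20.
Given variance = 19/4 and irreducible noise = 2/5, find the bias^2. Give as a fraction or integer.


Total error = bias^2 + variance + irreducible noise. So bias^2 = 139/20 - 19/4 - 2/5 = 9/5.

9/5


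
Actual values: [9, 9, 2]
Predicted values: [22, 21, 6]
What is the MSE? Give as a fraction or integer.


MSE = (1/3) * ((9-22)^2=169 + (9-21)^2=144 + (2-6)^2=16). Sum = 329. MSE = 329/3.

329/3


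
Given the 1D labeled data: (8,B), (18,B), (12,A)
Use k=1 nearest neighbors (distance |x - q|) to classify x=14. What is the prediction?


Distances: |8-14|=6, |18-14|=4, |12-14|=2. 1 nearest: (12,A). Counts: {'A': 1}. Majority class: A.

A


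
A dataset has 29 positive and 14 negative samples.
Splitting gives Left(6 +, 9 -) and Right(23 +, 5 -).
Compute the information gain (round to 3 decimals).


H(parent) = 0.9103. H(left) = 0.9710, H(right) = 0.6769. Weighted = (15/43)*0.9710 + (28/43)*0.6769 = 0.7795. IG = 0.9103 - 0.7795 = 0.1308, which rounds to 0.131.

0.131


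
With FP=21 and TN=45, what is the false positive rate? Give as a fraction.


FPR = FP / (FP + TN) = 21 / 66 = 7/22.

7/22


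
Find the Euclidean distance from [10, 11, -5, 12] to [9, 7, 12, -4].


d = sqrt(sum of squared differences). (10-9)^2=1, (11-7)^2=16, (-5-12)^2=289, (12--4)^2=256. Sum = 562.

sqrt(562)


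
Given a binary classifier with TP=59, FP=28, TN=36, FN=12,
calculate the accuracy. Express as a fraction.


Accuracy = (TP + TN) / (TP + TN + FP + FN) = (59 + 36) / 135 = 19/27.

19/27


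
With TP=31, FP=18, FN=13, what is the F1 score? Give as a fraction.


Precision = 31/49 = 31/49. Recall = 31/44 = 31/44. F1 = 2*P*R/(P+R) = 2/3.

2/3


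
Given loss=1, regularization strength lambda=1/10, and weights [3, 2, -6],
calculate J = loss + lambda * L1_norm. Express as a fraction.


L1 norm = sum(|w|) = 11. J = 1 + 1/10 * 11 = 21/10.

21/10


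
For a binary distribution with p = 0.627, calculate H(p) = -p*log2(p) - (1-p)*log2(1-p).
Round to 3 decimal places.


H = -0.627*log2(0.627) - 0.373*log2(0.373) = 0.953.

0.953


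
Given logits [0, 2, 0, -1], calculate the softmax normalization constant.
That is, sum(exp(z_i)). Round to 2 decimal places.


Denom = e^0=1.0000 + e^2=7.3891 + e^0=1.0000 + e^-1=0.3679. Sum = 9.7570, which rounds to 9.76.

9.76


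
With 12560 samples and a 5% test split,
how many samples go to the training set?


Test set = 12560 * 5% = 628. Training set = 12560 - 628 = 11932.

11932


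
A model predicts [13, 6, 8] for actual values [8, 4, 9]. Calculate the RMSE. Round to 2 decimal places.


MSE = 10.0000. RMSE = sqrt(10.0000) = 3.16.

3.16


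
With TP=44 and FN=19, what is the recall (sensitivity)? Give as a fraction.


Recall = TP / (TP + FN) = 44 / 63 = 44/63.

44/63


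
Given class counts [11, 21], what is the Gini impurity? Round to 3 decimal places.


Total = 32. Proportions: 11/32, 21/32. sum(p_i^2) = 0.5488. Gini = 1 - 0.5488 = 0.4512, which rounds to 0.451.

0.451


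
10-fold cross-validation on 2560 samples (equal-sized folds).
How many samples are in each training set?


Each validation fold has 2560/10 = 256 samples. Training set = 2560 - 256 = 2304.

2304


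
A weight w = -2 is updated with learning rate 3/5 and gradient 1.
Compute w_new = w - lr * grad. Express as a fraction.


w_new = -2 - 3/5 * 1 = -2 - 3/5 = -13/5.

-13/5


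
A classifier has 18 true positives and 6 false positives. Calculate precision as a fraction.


Precision = TP / (TP + FP) = 18 / 24 = 3/4.

3/4


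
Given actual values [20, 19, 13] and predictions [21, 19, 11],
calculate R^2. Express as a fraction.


Mean(y) = 52/3. SS_res = 5. SS_tot = 86/3. R^2 = 1 - 5/(86/3) = 71/86.

71/86


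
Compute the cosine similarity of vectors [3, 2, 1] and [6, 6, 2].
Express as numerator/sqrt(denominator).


dot = 32. |a|^2 = 14, |b|^2 = 76. cos = 32/sqrt(1064).

32/sqrt(1064)


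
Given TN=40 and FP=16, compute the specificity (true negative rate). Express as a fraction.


Specificity = TN / (TN + FP) = 40 / 56 = 5/7.

5/7


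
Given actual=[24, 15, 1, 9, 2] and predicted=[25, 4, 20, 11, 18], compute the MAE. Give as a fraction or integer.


MAE = (1/5) * (|24-25|=1 + |15-4|=11 + |1-20|=19 + |9-11|=2 + |2-18|=16). Sum = 49. MAE = 49/5.

49/5


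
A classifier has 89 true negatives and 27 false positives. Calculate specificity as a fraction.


Specificity = TN / (TN + FP) = 89 / 116 = 89/116.

89/116


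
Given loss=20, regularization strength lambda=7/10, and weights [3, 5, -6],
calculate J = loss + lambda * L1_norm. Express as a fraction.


L1 norm = sum(|w|) = 14. J = 20 + 7/10 * 14 = 149/5.

149/5


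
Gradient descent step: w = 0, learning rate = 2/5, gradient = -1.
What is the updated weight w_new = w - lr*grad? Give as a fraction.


w_new = 0 - 2/5 * -1 = 0 - -2/5 = 2/5.

2/5


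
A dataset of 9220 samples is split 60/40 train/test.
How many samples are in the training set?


Test set = 9220 * 40% = 3688. Training set = 9220 - 3688 = 5532.

5532


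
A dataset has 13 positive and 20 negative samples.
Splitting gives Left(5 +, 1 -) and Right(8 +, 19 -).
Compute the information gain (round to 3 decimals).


H(parent) = 0.9673. H(left) = 0.6500, H(right) = 0.8767. Weighted = (6/33)*0.6500 + (27/33)*0.8767 = 0.8355. IG = 0.9673 - 0.8355 = 0.1318, which rounds to 0.132.

0.132


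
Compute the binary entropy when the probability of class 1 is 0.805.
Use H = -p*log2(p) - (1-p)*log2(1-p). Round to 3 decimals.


H = -0.805*log2(0.805) - 0.195*log2(0.195) = 0.712.

0.712


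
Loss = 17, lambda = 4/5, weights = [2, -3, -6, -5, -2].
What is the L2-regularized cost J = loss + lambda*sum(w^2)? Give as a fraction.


L2 sq norm = sum(w^2) = 78. J = 17 + 4/5 * 78 = 397/5.

397/5


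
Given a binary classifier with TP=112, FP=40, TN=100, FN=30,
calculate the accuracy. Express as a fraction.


Accuracy = (TP + TN) / (TP + TN + FP + FN) = (112 + 100) / 282 = 106/141.

106/141


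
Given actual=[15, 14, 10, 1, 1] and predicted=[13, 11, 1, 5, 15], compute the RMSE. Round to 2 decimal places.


MSE = 61.2000. RMSE = sqrt(61.2000) = 7.82.

7.82


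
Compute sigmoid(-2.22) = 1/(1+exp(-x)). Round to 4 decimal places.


sigma(-2.22) = 1/(1+e^(2.22)) = 1/(1+9.207331) = 1/10.207331 = 0.0980.

0.0980


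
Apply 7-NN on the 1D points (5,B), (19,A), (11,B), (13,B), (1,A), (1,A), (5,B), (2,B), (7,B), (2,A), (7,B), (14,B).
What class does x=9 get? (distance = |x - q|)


Distances: |5-9|=4, |19-9|=10, |11-9|=2, |13-9|=4, |1-9|=8, |1-9|=8, |5-9|=4, |2-9|=7, |7-9|=2, |2-9|=7, |7-9|=2, |14-9|=5. 7 nearest: (11,B), (7,B), (7,B), (5,B), (13,B), (5,B), (14,B). Counts: {'B': 7}. Majority class: B.

B


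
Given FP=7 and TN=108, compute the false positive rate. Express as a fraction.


FPR = FP / (FP + TN) = 7 / 115 = 7/115.

7/115


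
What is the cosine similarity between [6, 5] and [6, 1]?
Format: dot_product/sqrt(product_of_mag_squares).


dot = 41. |a|^2 = 61, |b|^2 = 37. cos = 41/sqrt(2257).

41/sqrt(2257)


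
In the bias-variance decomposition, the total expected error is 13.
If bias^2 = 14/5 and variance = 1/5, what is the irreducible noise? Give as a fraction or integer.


Total error = bias^2 + variance + irreducible noise. So irreducible noise = 13 - 14/5 - 1/5 = 10.

10


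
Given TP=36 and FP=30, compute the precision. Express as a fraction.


Precision = TP / (TP + FP) = 36 / 66 = 6/11.

6/11


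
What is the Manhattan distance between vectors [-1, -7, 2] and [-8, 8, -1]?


d = sum of absolute differences: |-1--8|=7 + |-7-8|=15 + |2--1|=3 = 25.

25


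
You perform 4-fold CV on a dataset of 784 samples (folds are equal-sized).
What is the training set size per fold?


Each validation fold has 784/4 = 196 samples. Training set = 784 - 196 = 588.

588


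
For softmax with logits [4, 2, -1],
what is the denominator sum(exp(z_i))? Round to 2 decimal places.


Denom = e^4=54.5982 + e^2=7.3891 + e^-1=0.3679. Sum = 62.3552, which rounds to 62.36.

62.36


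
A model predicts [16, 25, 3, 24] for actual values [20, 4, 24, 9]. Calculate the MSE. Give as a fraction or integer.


MSE = (1/4) * ((20-16)^2=16 + (4-25)^2=441 + (24-3)^2=441 + (9-24)^2=225). Sum = 1123. MSE = 1123/4.

1123/4


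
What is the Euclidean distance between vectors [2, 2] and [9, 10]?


d = sqrt(sum of squared differences). (2-9)^2=49, (2-10)^2=64. Sum = 113.

sqrt(113)


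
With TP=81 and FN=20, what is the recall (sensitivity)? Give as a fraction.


Recall = TP / (TP + FN) = 81 / 101 = 81/101.

81/101


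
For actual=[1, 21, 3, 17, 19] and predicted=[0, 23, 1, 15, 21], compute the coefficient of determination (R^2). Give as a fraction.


Mean(y) = 61/5. SS_res = 17. SS_tot = 1784/5. R^2 = 1 - 17/(1784/5) = 1699/1784.

1699/1784


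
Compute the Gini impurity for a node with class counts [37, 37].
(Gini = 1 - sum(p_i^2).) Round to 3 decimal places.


Total = 74. Proportions: 37/74, 37/74. sum(p_i^2) = 0.5000. Gini = 1 - 0.5000 = 0.5000, which rounds to 0.500.

0.500


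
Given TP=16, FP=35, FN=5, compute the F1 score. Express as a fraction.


Precision = 16/51 = 16/51. Recall = 16/21 = 16/21. F1 = 2*P*R/(P+R) = 4/9.

4/9


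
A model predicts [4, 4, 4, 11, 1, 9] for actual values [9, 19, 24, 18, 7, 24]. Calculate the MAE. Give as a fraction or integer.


MAE = (1/6) * (|9-4|=5 + |19-4|=15 + |24-4|=20 + |18-11|=7 + |7-1|=6 + |24-9|=15). Sum = 68. MAE = 34/3.

34/3


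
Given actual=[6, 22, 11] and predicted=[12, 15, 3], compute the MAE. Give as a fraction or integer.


MAE = (1/3) * (|6-12|=6 + |22-15|=7 + |11-3|=8). Sum = 21. MAE = 7.

7


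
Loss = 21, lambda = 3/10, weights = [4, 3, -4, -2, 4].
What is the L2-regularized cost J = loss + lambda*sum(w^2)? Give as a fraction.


L2 sq norm = sum(w^2) = 61. J = 21 + 3/10 * 61 = 393/10.

393/10


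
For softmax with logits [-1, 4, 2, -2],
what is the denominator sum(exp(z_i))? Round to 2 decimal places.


Denom = e^-1=0.3679 + e^4=54.5982 + e^2=7.3891 + e^-2=0.1353. Sum = 62.4905, which rounds to 62.49.

62.49


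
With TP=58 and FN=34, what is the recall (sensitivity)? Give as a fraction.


Recall = TP / (TP + FN) = 58 / 92 = 29/46.

29/46


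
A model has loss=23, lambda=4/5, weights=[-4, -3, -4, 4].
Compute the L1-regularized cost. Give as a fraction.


L1 norm = sum(|w|) = 15. J = 23 + 4/5 * 15 = 35.

35


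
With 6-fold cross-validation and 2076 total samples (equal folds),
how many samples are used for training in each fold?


Each validation fold has 2076/6 = 346 samples. Training set = 2076 - 346 = 1730.

1730


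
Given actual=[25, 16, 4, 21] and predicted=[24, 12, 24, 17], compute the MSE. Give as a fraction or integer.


MSE = (1/4) * ((25-24)^2=1 + (16-12)^2=16 + (4-24)^2=400 + (21-17)^2=16). Sum = 433. MSE = 433/4.

433/4


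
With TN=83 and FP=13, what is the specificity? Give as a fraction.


Specificity = TN / (TN + FP) = 83 / 96 = 83/96.

83/96


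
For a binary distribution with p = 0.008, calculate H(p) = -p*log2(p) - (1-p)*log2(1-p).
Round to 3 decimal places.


H = -0.008*log2(0.008) - 0.992*log2(0.992) = 0.067.

0.067


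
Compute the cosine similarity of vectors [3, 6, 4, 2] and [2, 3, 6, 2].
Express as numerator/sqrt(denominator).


dot = 52. |a|^2 = 65, |b|^2 = 53. cos = 52/sqrt(3445).

52/sqrt(3445)


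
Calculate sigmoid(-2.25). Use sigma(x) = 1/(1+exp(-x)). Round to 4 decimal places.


sigma(-2.25) = 1/(1+e^(2.25)) = 1/(1+9.487736) = 1/10.487736 = 0.0953.

0.0953


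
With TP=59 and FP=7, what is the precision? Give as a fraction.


Precision = TP / (TP + FP) = 59 / 66 = 59/66.

59/66


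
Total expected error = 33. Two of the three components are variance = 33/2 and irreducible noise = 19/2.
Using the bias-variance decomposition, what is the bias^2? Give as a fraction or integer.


Total error = bias^2 + variance + irreducible noise. So bias^2 = 33 - 33/2 - 19/2 = 7.

7


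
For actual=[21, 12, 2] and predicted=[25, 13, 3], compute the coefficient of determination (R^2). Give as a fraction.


Mean(y) = 35/3. SS_res = 18. SS_tot = 542/3. R^2 = 1 - 18/(542/3) = 244/271.

244/271


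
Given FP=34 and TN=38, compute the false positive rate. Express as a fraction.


FPR = FP / (FP + TN) = 34 / 72 = 17/36.

17/36


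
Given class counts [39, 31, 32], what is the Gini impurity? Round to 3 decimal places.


Total = 102. Proportions: 39/102, 31/102, 32/102. sum(p_i^2) = 0.3370. Gini = 1 - 0.3370 = 0.6630, which rounds to 0.663.

0.663


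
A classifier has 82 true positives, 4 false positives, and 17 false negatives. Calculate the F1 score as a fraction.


Precision = 82/86 = 41/43. Recall = 82/99 = 82/99. F1 = 2*P*R/(P+R) = 164/185.

164/185


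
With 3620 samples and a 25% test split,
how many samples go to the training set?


Test set = 3620 * 25% = 905. Training set = 3620 - 905 = 2715.

2715


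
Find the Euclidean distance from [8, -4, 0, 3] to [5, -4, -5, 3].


d = sqrt(sum of squared differences). (8-5)^2=9, (-4--4)^2=0, (0--5)^2=25, (3-3)^2=0. Sum = 34.

sqrt(34)


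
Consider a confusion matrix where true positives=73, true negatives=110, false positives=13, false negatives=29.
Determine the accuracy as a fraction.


Accuracy = (TP + TN) / (TP + TN + FP + FN) = (73 + 110) / 225 = 61/75.

61/75


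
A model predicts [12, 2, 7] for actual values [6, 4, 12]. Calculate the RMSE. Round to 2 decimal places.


MSE = 21.6667. RMSE = sqrt(21.6667) = 4.65.

4.65


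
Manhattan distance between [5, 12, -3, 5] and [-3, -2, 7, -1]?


d = sum of absolute differences: |5--3|=8 + |12--2|=14 + |-3-7|=10 + |5--1|=6 = 38.

38


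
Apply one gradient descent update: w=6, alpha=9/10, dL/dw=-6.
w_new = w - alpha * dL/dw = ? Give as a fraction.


w_new = 6 - 9/10 * -6 = 6 - -27/5 = 57/5.

57/5


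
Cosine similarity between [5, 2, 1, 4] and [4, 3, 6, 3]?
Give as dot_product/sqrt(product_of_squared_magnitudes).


dot = 44. |a|^2 = 46, |b|^2 = 70. cos = 44/sqrt(3220).

44/sqrt(3220)


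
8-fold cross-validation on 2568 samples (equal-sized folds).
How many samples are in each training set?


Each validation fold has 2568/8 = 321 samples. Training set = 2568 - 321 = 2247.

2247


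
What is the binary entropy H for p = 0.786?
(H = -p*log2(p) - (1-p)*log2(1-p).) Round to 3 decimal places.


H = -0.786*log2(0.786) - 0.214*log2(0.214) = 0.749.

0.749


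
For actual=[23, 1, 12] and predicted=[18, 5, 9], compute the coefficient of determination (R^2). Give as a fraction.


Mean(y) = 12. SS_res = 50. SS_tot = 242. R^2 = 1 - 50/(242) = 96/121.

96/121


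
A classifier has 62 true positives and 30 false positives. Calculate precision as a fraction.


Precision = TP / (TP + FP) = 62 / 92 = 31/46.

31/46


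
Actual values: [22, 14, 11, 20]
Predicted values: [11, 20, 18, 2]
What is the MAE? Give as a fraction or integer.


MAE = (1/4) * (|22-11|=11 + |14-20|=6 + |11-18|=7 + |20-2|=18). Sum = 42. MAE = 21/2.

21/2


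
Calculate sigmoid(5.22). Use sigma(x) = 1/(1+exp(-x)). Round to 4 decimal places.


sigma(5.22) = 1/(1+e^(-5.22)) = 1/(1+0.005407) = 1/1.005407 = 0.9946.

0.9946


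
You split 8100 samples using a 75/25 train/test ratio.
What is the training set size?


Test set = 8100 * 25% = 2025. Training set = 8100 - 2025 = 6075.

6075


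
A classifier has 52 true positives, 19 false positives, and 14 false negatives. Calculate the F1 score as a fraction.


Precision = 52/71 = 52/71. Recall = 52/66 = 26/33. F1 = 2*P*R/(P+R) = 104/137.

104/137


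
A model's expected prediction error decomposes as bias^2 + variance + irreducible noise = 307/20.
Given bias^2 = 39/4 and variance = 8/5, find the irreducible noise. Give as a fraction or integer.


Total error = bias^2 + variance + irreducible noise. So irreducible noise = 307/20 - 39/4 - 8/5 = 4.

4


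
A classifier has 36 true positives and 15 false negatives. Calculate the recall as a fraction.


Recall = TP / (TP + FN) = 36 / 51 = 12/17.

12/17


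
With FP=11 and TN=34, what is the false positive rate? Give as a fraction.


FPR = FP / (FP + TN) = 11 / 45 = 11/45.

11/45


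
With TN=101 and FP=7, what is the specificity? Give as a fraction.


Specificity = TN / (TN + FP) = 101 / 108 = 101/108.

101/108


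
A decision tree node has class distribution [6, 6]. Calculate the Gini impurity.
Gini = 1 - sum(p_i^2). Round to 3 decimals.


Total = 12. Proportions: 6/12, 6/12. sum(p_i^2) = 0.5000. Gini = 1 - 0.5000 = 0.5000, which rounds to 0.500.

0.500


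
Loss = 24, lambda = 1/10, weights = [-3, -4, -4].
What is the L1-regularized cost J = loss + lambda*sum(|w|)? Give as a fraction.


L1 norm = sum(|w|) = 11. J = 24 + 1/10 * 11 = 251/10.

251/10


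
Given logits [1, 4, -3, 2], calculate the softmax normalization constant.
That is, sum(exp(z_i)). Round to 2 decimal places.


Denom = e^1=2.7183 + e^4=54.5982 + e^-3=0.0498 + e^2=7.3891. Sum = 64.7554, which rounds to 64.76.

64.76


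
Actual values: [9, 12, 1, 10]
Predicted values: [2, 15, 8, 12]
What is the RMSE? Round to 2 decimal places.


MSE = 27.7500. RMSE = sqrt(27.7500) = 5.27.

5.27


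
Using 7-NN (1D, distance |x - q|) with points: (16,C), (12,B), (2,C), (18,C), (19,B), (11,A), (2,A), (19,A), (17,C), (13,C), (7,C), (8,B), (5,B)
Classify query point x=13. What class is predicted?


Distances: |16-13|=3, |12-13|=1, |2-13|=11, |18-13|=5, |19-13|=6, |11-13|=2, |2-13|=11, |19-13|=6, |17-13|=4, |13-13|=0, |7-13|=6, |8-13|=5, |5-13|=8. 7 nearest: (13,C), (12,B), (11,A), (16,C), (17,C), (8,B), (18,C). Counts: {'C': 4, 'B': 2, 'A': 1}. Majority class: C.

C


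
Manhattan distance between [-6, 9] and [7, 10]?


d = sum of absolute differences: |-6-7|=13 + |9-10|=1 = 14.

14


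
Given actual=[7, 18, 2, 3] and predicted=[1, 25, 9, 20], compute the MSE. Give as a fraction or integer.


MSE = (1/4) * ((7-1)^2=36 + (18-25)^2=49 + (2-9)^2=49 + (3-20)^2=289). Sum = 423. MSE = 423/4.

423/4


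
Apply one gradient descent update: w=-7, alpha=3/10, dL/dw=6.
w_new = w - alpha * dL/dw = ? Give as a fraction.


w_new = -7 - 3/10 * 6 = -7 - 9/5 = -44/5.

-44/5


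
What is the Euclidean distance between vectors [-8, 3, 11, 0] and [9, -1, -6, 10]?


d = sqrt(sum of squared differences). (-8-9)^2=289, (3--1)^2=16, (11--6)^2=289, (0-10)^2=100. Sum = 694.

sqrt(694)


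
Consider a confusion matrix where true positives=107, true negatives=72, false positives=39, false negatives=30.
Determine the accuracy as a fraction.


Accuracy = (TP + TN) / (TP + TN + FP + FN) = (107 + 72) / 248 = 179/248.

179/248


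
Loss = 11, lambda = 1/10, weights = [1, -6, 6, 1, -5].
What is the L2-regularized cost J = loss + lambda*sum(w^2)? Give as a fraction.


L2 sq norm = sum(w^2) = 99. J = 11 + 1/10 * 99 = 209/10.

209/10


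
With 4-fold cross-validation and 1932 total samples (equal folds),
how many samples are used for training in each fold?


Each validation fold has 1932/4 = 483 samples. Training set = 1932 - 483 = 1449.

1449


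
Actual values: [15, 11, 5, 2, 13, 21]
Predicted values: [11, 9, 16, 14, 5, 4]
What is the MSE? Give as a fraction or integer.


MSE = (1/6) * ((15-11)^2=16 + (11-9)^2=4 + (5-16)^2=121 + (2-14)^2=144 + (13-5)^2=64 + (21-4)^2=289). Sum = 638. MSE = 319/3.

319/3


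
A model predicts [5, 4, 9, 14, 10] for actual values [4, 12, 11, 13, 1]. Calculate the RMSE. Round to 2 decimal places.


MSE = 30.2000. RMSE = sqrt(30.2000) = 5.50.

5.50


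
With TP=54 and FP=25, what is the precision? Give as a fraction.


Precision = TP / (TP + FP) = 54 / 79 = 54/79.

54/79


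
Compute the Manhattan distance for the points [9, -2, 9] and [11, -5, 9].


d = sum of absolute differences: |9-11|=2 + |-2--5|=3 + |9-9|=0 = 5.

5


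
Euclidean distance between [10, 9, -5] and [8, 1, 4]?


d = sqrt(sum of squared differences). (10-8)^2=4, (9-1)^2=64, (-5-4)^2=81. Sum = 149.

sqrt(149)


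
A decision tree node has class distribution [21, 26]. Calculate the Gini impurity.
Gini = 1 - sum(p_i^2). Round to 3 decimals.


Total = 47. Proportions: 21/47, 26/47. sum(p_i^2) = 0.5057. Gini = 1 - 0.5057 = 0.4943, which rounds to 0.494.

0.494


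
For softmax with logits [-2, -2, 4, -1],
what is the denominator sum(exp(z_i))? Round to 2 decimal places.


Denom = e^-2=0.1353 + e^-2=0.1353 + e^4=54.5982 + e^-1=0.3679. Sum = 55.2367, which rounds to 55.24.

55.24


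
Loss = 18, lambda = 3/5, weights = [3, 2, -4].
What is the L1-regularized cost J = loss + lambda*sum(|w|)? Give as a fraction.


L1 norm = sum(|w|) = 9. J = 18 + 3/5 * 9 = 117/5.

117/5


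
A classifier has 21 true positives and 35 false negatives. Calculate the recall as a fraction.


Recall = TP / (TP + FN) = 21 / 56 = 3/8.

3/8


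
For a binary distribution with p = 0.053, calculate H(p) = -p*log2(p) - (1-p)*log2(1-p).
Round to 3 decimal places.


H = -0.053*log2(0.053) - 0.947*log2(0.947) = 0.299.

0.299


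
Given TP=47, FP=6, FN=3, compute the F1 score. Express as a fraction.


Precision = 47/53 = 47/53. Recall = 47/50 = 47/50. F1 = 2*P*R/(P+R) = 94/103.

94/103


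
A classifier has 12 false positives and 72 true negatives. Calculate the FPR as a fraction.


FPR = FP / (FP + TN) = 12 / 84 = 1/7.

1/7


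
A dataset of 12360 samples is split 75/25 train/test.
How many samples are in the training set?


Test set = 12360 * 25% = 3090. Training set = 12360 - 3090 = 9270.

9270


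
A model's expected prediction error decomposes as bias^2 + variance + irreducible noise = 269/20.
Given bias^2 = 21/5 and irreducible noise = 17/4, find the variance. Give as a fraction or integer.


Total error = bias^2 + variance + irreducible noise. So variance = 269/20 - 21/5 - 17/4 = 5.

5


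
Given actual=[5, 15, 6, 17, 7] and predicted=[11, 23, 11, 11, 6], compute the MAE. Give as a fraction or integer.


MAE = (1/5) * (|5-11|=6 + |15-23|=8 + |6-11|=5 + |17-11|=6 + |7-6|=1). Sum = 26. MAE = 26/5.

26/5


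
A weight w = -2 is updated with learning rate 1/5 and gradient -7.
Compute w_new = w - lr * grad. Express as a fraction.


w_new = -2 - 1/5 * -7 = -2 - -7/5 = -3/5.

-3/5


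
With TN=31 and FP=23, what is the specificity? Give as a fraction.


Specificity = TN / (TN + FP) = 31 / 54 = 31/54.

31/54


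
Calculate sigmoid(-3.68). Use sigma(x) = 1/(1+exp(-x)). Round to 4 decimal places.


sigma(-3.68) = 1/(1+e^(3.68)) = 1/(1+39.646394) = 1/40.646394 = 0.0246.

0.0246


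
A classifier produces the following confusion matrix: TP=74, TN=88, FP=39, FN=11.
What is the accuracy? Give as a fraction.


Accuracy = (TP + TN) / (TP + TN + FP + FN) = (74 + 88) / 212 = 81/106.

81/106


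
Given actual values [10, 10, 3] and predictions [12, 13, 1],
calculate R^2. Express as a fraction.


Mean(y) = 23/3. SS_res = 17. SS_tot = 98/3. R^2 = 1 - 17/(98/3) = 47/98.

47/98


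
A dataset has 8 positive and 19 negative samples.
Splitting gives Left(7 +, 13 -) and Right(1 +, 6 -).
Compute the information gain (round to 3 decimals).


H(parent) = 0.8767. H(left) = 0.9341, H(right) = 0.5917. Weighted = (20/27)*0.9341 + (7/27)*0.5917 = 0.8453. IG = 0.8767 - 0.8453 = 0.0314, which rounds to 0.031.

0.031


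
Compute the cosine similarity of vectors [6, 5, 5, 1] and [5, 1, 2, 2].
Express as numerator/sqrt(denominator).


dot = 47. |a|^2 = 87, |b|^2 = 34. cos = 47/sqrt(2958).

47/sqrt(2958)


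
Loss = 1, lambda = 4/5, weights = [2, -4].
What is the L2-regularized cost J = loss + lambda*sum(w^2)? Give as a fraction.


L2 sq norm = sum(w^2) = 20. J = 1 + 4/5 * 20 = 17.

17


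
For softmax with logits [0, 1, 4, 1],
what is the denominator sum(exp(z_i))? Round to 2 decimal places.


Denom = e^0=1.0000 + e^1=2.7183 + e^4=54.5982 + e^1=2.7183. Sum = 61.0348, which rounds to 61.03.

61.03


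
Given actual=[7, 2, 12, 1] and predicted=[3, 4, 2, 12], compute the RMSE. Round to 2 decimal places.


MSE = 60.2500. RMSE = sqrt(60.2500) = 7.76.

7.76


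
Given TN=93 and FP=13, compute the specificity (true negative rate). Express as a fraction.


Specificity = TN / (TN + FP) = 93 / 106 = 93/106.

93/106


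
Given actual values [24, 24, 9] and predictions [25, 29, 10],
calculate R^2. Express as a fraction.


Mean(y) = 19. SS_res = 27. SS_tot = 150. R^2 = 1 - 27/(150) = 41/50.

41/50


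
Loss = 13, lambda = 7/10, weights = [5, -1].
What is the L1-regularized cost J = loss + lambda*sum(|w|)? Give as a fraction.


L1 norm = sum(|w|) = 6. J = 13 + 7/10 * 6 = 86/5.

86/5


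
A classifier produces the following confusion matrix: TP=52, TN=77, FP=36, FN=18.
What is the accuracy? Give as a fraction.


Accuracy = (TP + TN) / (TP + TN + FP + FN) = (52 + 77) / 183 = 43/61.

43/61


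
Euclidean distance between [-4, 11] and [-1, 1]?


d = sqrt(sum of squared differences). (-4--1)^2=9, (11-1)^2=100. Sum = 109.

sqrt(109)


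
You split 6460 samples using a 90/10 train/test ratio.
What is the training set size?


Test set = 6460 * 10% = 646. Training set = 6460 - 646 = 5814.

5814


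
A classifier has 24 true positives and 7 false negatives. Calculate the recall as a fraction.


Recall = TP / (TP + FN) = 24 / 31 = 24/31.

24/31


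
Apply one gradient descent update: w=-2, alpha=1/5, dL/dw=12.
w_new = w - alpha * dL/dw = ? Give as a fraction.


w_new = -2 - 1/5 * 12 = -2 - 12/5 = -22/5.

-22/5


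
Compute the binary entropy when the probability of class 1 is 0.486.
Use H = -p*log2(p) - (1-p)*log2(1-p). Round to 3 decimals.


H = -0.486*log2(0.486) - 0.514*log2(0.514) = 0.999.

0.999


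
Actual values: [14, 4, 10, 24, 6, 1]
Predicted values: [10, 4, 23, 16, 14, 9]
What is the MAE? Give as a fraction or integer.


MAE = (1/6) * (|14-10|=4 + |4-4|=0 + |10-23|=13 + |24-16|=8 + |6-14|=8 + |1-9|=8). Sum = 41. MAE = 41/6.

41/6


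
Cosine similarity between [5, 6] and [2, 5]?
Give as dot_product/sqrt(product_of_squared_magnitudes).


dot = 40. |a|^2 = 61, |b|^2 = 29. cos = 40/sqrt(1769).

40/sqrt(1769)


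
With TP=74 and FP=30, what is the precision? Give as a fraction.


Precision = TP / (TP + FP) = 74 / 104 = 37/52.

37/52


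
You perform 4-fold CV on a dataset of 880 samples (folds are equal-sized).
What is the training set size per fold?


Each validation fold has 880/4 = 220 samples. Training set = 880 - 220 = 660.

660


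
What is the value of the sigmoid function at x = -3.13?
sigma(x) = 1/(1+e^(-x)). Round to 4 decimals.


sigma(-3.13) = 1/(1+e^(3.13)) = 1/(1+22.873980) = 1/23.873980 = 0.0419.

0.0419


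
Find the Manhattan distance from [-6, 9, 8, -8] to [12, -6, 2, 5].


d = sum of absolute differences: |-6-12|=18 + |9--6|=15 + |8-2|=6 + |-8-5|=13 = 52.

52


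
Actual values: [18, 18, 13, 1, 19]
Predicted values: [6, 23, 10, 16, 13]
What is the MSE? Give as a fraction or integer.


MSE = (1/5) * ((18-6)^2=144 + (18-23)^2=25 + (13-10)^2=9 + (1-16)^2=225 + (19-13)^2=36). Sum = 439. MSE = 439/5.

439/5


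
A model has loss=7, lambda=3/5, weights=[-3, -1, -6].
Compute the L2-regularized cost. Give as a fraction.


L2 sq norm = sum(w^2) = 46. J = 7 + 3/5 * 46 = 173/5.

173/5
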